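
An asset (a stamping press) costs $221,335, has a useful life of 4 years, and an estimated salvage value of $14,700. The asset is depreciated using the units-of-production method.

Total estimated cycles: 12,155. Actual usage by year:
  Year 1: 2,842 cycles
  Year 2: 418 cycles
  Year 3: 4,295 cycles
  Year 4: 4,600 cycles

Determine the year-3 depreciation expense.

$73,015

Depreciable base = $221,335 − $14,700 = $206,635.
Rate = $206,635 / 12,155 cycles = $17 per cycle.
Year 1: 2,842 × $17 = $48,314. Book value $173,021.
Year 2: 418 × $17 = $7,106. Book value $165,915.
Year 3: 4,295 × $17 = $73,015. Book value $92,900.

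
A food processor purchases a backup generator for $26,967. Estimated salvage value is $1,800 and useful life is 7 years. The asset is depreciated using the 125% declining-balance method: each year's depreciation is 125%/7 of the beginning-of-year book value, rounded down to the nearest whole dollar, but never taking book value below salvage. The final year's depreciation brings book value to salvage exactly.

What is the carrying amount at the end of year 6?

Depreciable base = $26,967 − $1,800 = $25,167.
Year 1: ⌊$26,967 × 125%/7⌋ = $4,815. Book value $22,152.
Year 2: ⌊$22,152 × 125%/7⌋ = $3,955. Book value $18,197.
Year 3: ⌊$18,197 × 125%/7⌋ = $3,249. Book value $14,948.
Year 4: ⌊$14,948 × 125%/7⌋ = $2,669. Book value $12,279.
Year 5: ⌊$12,279 × 125%/7⌋ = $2,192. Book value $10,087.
Year 6: ⌊$10,087 × 125%/7⌋ = $1,801. Book value $8,286.

$8,286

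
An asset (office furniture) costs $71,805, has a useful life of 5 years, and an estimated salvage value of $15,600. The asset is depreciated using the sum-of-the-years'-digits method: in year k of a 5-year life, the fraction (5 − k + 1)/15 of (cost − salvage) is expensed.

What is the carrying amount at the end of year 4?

Depreciable base = $71,805 − $15,600 = $56,205.
Sum of the years' digits = 5+4+3+2+1 = 15.
Year 1: $56,205 × 5/15 = $18,735. Book value $53,070.
Year 2: $56,205 × 4/15 = $14,988. Book value $38,082.
Year 3: $56,205 × 3/15 = $11,241. Book value $26,841.
Year 4: $56,205 × 2/15 = $7,494. Book value $19,347.

$19,347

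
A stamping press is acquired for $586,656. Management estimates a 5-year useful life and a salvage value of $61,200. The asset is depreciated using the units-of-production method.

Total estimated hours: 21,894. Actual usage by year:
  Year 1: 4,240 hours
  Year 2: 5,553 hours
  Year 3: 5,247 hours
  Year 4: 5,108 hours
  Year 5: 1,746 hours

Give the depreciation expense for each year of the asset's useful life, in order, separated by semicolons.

Depreciable base = $586,656 − $61,200 = $525,456.
Rate = $525,456 / 21,894 hours = $24 per hour.
Year 1: 4,240 × $24 = $101,760. Book value $484,896.
Year 2: 5,553 × $24 = $133,272. Book value $351,624.
Year 3: 5,247 × $24 = $125,928. Book value $225,696.
Year 4: 5,108 × $24 = $122,592. Book value $103,104.
Year 5: 1,746 × $24 = $41,904. Book value $61,200.

$101,760; $133,272; $125,928; $122,592; $41,904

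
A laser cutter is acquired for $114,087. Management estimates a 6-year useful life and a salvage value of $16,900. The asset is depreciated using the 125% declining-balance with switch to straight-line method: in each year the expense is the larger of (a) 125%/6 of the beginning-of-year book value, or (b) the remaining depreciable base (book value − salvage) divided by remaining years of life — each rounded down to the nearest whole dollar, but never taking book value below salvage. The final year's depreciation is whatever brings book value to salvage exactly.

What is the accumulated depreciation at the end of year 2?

Depreciable base = $114,087 − $16,900 = $97,187.
Year 1: DB = ⌊$114,087 × 125%/6⌋ = $23,768; SL = ⌊$97,187/6⌋ = $16,197 → take DB $23,768. Book value $90,319.
Year 2: DB = ⌊$90,319 × 125%/6⌋ = $18,816; SL = ⌊$73,419/5⌋ = $14,683 → take DB $18,816. Book value $71,503.
Accumulated through year 2 = $114,087 − $71,503 = $42,584.

$42,584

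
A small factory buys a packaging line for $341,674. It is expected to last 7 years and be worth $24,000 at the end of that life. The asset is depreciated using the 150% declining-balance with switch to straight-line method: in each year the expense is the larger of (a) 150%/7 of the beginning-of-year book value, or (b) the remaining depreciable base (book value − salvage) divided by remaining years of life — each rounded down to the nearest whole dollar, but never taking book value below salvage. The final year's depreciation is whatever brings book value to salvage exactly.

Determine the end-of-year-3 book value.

$165,734

Depreciable base = $341,674 − $24,000 = $317,674.
Year 1: DB = ⌊$341,674 × 150%/7⌋ = $73,215; SL = ⌊$317,674/7⌋ = $45,382 → take DB $73,215. Book value $268,459.
Year 2: DB = ⌊$268,459 × 150%/7⌋ = $57,526; SL = ⌊$244,459/6⌋ = $40,743 → take DB $57,526. Book value $210,933.
Year 3: DB = ⌊$210,933 × 150%/7⌋ = $45,199; SL = ⌊$186,933/5⌋ = $37,386 → take DB $45,199. Book value $165,734.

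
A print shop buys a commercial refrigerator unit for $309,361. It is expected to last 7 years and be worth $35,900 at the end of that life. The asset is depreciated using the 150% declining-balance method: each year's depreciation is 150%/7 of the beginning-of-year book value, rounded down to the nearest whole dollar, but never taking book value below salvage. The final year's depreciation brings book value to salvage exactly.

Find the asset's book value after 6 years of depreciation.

Depreciable base = $309,361 − $35,900 = $273,461.
Year 1: ⌊$309,361 × 150%/7⌋ = $66,291. Book value $243,070.
Year 2: ⌊$243,070 × 150%/7⌋ = $52,086. Book value $190,984.
Year 3: ⌊$190,984 × 150%/7⌋ = $40,925. Book value $150,059.
Year 4: ⌊$150,059 × 150%/7⌋ = $32,155. Book value $117,904.
Year 5: ⌊$117,904 × 150%/7⌋ = $25,265. Book value $92,639.
Year 6: ⌊$92,639 × 150%/7⌋ = $19,851. Book value $72,788.

$72,788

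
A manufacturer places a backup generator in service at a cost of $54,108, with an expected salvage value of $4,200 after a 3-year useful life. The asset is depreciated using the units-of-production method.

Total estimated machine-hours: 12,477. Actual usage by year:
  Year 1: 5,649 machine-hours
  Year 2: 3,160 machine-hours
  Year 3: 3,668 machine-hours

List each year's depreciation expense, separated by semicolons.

Depreciable base = $54,108 − $4,200 = $49,908.
Rate = $49,908 / 12,477 machine-hours = $4 per machine-hour.
Year 1: 5,649 × $4 = $22,596. Book value $31,512.
Year 2: 3,160 × $4 = $12,640. Book value $18,872.
Year 3: 3,668 × $4 = $14,672. Book value $4,200.

$22,596; $12,640; $14,672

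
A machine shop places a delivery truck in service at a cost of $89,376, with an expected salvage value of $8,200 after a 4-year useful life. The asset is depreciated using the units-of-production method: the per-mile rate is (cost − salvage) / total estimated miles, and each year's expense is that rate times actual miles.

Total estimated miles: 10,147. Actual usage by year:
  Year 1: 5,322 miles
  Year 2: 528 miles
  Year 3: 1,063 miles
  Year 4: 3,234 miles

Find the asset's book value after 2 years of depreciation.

$42,576

Depreciable base = $89,376 − $8,200 = $81,176.
Rate = $81,176 / 10,147 miles = $8 per mile.
Year 1: 5,322 × $8 = $42,576. Book value $46,800.
Year 2: 528 × $8 = $4,224. Book value $42,576.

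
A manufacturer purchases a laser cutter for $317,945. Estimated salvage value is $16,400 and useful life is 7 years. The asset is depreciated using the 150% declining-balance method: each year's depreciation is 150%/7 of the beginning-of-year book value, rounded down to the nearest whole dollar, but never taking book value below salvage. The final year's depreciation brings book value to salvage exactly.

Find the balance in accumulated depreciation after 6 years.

Depreciable base = $317,945 − $16,400 = $301,545.
Year 1: ⌊$317,945 × 150%/7⌋ = $68,131. Book value $249,814.
Year 2: ⌊$249,814 × 150%/7⌋ = $53,531. Book value $196,283.
Year 3: ⌊$196,283 × 150%/7⌋ = $42,060. Book value $154,223.
Year 4: ⌊$154,223 × 150%/7⌋ = $33,047. Book value $121,176.
Year 5: ⌊$121,176 × 150%/7⌋ = $25,966. Book value $95,210.
Year 6: ⌊$95,210 × 150%/7⌋ = $20,402. Book value $74,808.
Accumulated through year 6 = $317,945 − $74,808 = $243,137.

$243,137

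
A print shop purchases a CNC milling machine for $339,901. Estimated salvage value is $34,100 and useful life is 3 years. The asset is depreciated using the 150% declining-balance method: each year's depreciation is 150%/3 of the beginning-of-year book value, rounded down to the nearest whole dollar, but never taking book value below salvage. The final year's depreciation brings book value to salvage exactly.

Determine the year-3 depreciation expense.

Depreciable base = $339,901 − $34,100 = $305,801.
Year 1: ⌊$339,901 × 150%/3⌋ = $169,950. Book value $169,951.
Year 2: ⌊$169,951 × 150%/3⌋ = $84,975. Book value $84,976.
Year 3 (final): $84,976 − $34,100 = $50,876. Book value $34,100.

$50,876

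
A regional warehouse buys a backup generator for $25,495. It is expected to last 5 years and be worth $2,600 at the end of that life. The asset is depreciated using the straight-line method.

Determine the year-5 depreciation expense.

$4,579

Depreciable base = $25,495 − $2,600 = $22,895.
Annual expense = $22,895 / 5 = $4,579.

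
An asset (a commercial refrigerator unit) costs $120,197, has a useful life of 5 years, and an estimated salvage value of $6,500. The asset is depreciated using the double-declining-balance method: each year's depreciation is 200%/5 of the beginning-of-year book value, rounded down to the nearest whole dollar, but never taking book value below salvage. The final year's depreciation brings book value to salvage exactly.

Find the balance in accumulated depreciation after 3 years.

Depreciable base = $120,197 − $6,500 = $113,697.
Year 1: ⌊$120,197 × 200%/5⌋ = $48,078. Book value $72,119.
Year 2: ⌊$72,119 × 200%/5⌋ = $28,847. Book value $43,272.
Year 3: ⌊$43,272 × 200%/5⌋ = $17,308. Book value $25,964.
Accumulated through year 3 = $120,197 − $25,964 = $94,233.

$94,233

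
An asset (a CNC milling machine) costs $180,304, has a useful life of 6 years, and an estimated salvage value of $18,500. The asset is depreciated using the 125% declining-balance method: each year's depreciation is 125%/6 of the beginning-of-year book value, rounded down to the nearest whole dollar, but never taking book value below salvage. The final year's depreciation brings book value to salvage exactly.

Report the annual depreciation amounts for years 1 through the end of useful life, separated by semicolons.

Depreciable base = $180,304 − $18,500 = $161,804.
Year 1: ⌊$180,304 × 125%/6⌋ = $37,563. Book value $142,741.
Year 2: ⌊$142,741 × 125%/6⌋ = $29,737. Book value $113,004.
Year 3: ⌊$113,004 × 125%/6⌋ = $23,542. Book value $89,462.
Year 4: ⌊$89,462 × 125%/6⌋ = $18,637. Book value $70,825.
Year 5: ⌊$70,825 × 125%/6⌋ = $14,755. Book value $56,070.
Year 6 (final): $56,070 − $18,500 = $37,570. Book value $18,500.

$37,563; $29,737; $23,542; $18,637; $14,755; $37,570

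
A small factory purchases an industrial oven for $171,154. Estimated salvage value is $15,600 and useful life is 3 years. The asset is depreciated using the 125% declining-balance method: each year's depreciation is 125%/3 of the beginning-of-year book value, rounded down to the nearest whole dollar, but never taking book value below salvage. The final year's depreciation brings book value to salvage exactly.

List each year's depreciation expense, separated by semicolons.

$71,314; $41,600; $42,640

Depreciable base = $171,154 − $15,600 = $155,554.
Year 1: ⌊$171,154 × 125%/3⌋ = $71,314. Book value $99,840.
Year 2: ⌊$99,840 × 125%/3⌋ = $41,600. Book value $58,240.
Year 3 (final): $58,240 − $15,600 = $42,640. Book value $15,600.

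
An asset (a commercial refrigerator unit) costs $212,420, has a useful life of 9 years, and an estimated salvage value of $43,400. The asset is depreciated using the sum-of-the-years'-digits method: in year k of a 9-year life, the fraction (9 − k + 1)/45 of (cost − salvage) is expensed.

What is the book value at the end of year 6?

Depreciable base = $212,420 − $43,400 = $169,020.
Sum of the years' digits = 9+8+7+6+5+4+3+2+1 = 45.
Year 1: $169,020 × 9/45 = $33,804. Book value $178,616.
Year 2: $169,020 × 8/45 = $30,048. Book value $148,568.
Year 3: $169,020 × 7/45 = $26,292. Book value $122,276.
Year 4: $169,020 × 6/45 = $22,536. Book value $99,740.
Year 5: $169,020 × 5/45 = $18,780. Book value $80,960.
Year 6: $169,020 × 4/45 = $15,024. Book value $65,936.

$65,936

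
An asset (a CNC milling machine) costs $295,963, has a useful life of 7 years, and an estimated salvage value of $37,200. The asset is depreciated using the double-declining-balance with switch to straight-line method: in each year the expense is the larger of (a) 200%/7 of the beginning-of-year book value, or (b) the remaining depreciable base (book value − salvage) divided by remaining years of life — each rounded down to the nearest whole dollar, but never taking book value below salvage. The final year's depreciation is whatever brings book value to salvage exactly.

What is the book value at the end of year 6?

$39,308

Depreciable base = $295,963 − $37,200 = $258,763.
Year 1: DB = ⌊$295,963 × 200%/7⌋ = $84,560; SL = ⌊$258,763/7⌋ = $36,966 → take DB $84,560. Book value $211,403.
Year 2: DB = ⌊$211,403 × 200%/7⌋ = $60,400; SL = ⌊$174,203/6⌋ = $29,033 → take DB $60,400. Book value $151,003.
Year 3: DB = ⌊$151,003 × 200%/7⌋ = $43,143; SL = ⌊$113,803/5⌋ = $22,760 → take DB $43,143. Book value $107,860.
Year 4: DB = ⌊$107,860 × 200%/7⌋ = $30,817; SL = ⌊$70,660/4⌋ = $17,665 → take DB $30,817. Book value $77,043.
Year 5: DB = ⌊$77,043 × 200%/7⌋ = $22,012; SL = ⌊$39,843/3⌋ = $13,281 → take DB $22,012. Book value $55,031.
Year 6: DB = ⌊$55,031 × 200%/7⌋ = $15,723; SL = ⌊$17,831/2⌋ = $8,915 → take DB $15,723. Book value $39,308.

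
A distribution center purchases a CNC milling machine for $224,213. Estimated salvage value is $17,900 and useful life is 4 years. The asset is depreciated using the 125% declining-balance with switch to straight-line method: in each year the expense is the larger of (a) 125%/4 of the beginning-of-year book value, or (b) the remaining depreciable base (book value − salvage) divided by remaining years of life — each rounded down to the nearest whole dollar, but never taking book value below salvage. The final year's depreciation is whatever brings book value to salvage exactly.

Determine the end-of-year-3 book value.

$61,939

Depreciable base = $224,213 − $17,900 = $206,313.
Year 1: DB = ⌊$224,213 × 125%/4⌋ = $70,066; SL = ⌊$206,313/4⌋ = $51,578 → take DB $70,066. Book value $154,147.
Year 2: DB = ⌊$154,147 × 125%/4⌋ = $48,170; SL = ⌊$136,247/3⌋ = $45,415 → take DB $48,170. Book value $105,977.
Year 3: DB = ⌊$105,977 × 125%/4⌋ = $33,117; SL = ⌊$88,077/2⌋ = $44,038 → take SL $44,038. Book value $61,939.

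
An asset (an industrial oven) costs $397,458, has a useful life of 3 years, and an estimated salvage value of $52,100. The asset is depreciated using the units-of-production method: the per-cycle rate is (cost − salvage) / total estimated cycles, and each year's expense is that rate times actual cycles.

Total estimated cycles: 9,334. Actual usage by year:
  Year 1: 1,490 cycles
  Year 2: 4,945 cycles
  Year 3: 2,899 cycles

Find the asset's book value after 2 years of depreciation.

Depreciable base = $397,458 − $52,100 = $345,358.
Rate = $345,358 / 9,334 cycles = $37 per cycle.
Year 1: 1,490 × $37 = $55,130. Book value $342,328.
Year 2: 4,945 × $37 = $182,965. Book value $159,363.

$159,363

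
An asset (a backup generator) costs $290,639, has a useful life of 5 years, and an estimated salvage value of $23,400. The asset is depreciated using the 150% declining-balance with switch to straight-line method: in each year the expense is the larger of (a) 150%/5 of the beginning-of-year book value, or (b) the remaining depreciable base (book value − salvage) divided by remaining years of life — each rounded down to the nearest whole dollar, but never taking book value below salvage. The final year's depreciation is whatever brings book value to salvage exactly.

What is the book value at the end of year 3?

$99,690

Depreciable base = $290,639 − $23,400 = $267,239.
Year 1: DB = ⌊$290,639 × 150%/5⌋ = $87,191; SL = ⌊$267,239/5⌋ = $53,447 → take DB $87,191. Book value $203,448.
Year 2: DB = ⌊$203,448 × 150%/5⌋ = $61,034; SL = ⌊$180,048/4⌋ = $45,012 → take DB $61,034. Book value $142,414.
Year 3: DB = ⌊$142,414 × 150%/5⌋ = $42,724; SL = ⌊$119,014/3⌋ = $39,671 → take DB $42,724. Book value $99,690.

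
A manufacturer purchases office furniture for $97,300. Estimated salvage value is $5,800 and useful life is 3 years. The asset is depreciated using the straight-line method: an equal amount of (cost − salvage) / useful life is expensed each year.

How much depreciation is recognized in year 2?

$30,500

Depreciable base = $97,300 − $5,800 = $91,500.
Annual expense = $91,500 / 3 = $30,500.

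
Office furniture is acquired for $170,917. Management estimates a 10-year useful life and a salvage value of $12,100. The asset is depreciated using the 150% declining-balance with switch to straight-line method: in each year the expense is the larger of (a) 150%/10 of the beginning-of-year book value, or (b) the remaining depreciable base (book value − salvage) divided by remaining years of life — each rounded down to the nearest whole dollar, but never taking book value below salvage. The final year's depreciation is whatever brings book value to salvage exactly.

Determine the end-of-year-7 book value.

$50,344

Depreciable base = $170,917 − $12,100 = $158,817.
Year 1: DB = ⌊$170,917 × 150%/10⌋ = $25,637; SL = ⌊$158,817/10⌋ = $15,881 → take DB $25,637. Book value $145,280.
Year 2: DB = ⌊$145,280 × 150%/10⌋ = $21,792; SL = ⌊$133,180/9⌋ = $14,797 → take DB $21,792. Book value $123,488.
Year 3: DB = ⌊$123,488 × 150%/10⌋ = $18,523; SL = ⌊$111,388/8⌋ = $13,923 → take DB $18,523. Book value $104,965.
Year 4: DB = ⌊$104,965 × 150%/10⌋ = $15,744; SL = ⌊$92,865/7⌋ = $13,266 → take DB $15,744. Book value $89,221.
Year 5: DB = ⌊$89,221 × 150%/10⌋ = $13,383; SL = ⌊$77,121/6⌋ = $12,853 → take DB $13,383. Book value $75,838.
Year 6: DB = ⌊$75,838 × 150%/10⌋ = $11,375; SL = ⌊$63,738/5⌋ = $12,747 → take SL $12,747. Book value $63,091.
Year 7: DB = ⌊$63,091 × 150%/10⌋ = $9,463; SL = ⌊$50,991/4⌋ = $12,747 → take SL $12,747. Book value $50,344.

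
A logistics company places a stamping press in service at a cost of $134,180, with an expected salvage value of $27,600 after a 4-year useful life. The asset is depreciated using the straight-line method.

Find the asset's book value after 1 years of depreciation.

Depreciable base = $134,180 − $27,600 = $106,580.
Annual expense = $106,580 / 4 = $26,645.
End of year 1: book value $107,535.

$107,535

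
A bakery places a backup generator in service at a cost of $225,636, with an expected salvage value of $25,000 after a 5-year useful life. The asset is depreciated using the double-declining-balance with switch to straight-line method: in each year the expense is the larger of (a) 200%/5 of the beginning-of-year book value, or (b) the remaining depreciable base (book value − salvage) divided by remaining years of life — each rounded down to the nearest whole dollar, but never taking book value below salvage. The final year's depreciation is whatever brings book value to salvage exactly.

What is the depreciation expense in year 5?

Depreciable base = $225,636 − $25,000 = $200,636.
Year 1: DB = ⌊$225,636 × 200%/5⌋ = $90,254; SL = ⌊$200,636/5⌋ = $40,127 → take DB $90,254. Book value $135,382.
Year 2: DB = ⌊$135,382 × 200%/5⌋ = $54,152; SL = ⌊$110,382/4⌋ = $27,595 → take DB $54,152. Book value $81,230.
Year 3: DB = ⌊$81,230 × 200%/5⌋ = $32,492; SL = ⌊$56,230/3⌋ = $18,743 → take DB $32,492. Book value $48,738.
Year 4: DB = ⌊$48,738 × 200%/5⌋ = $19,495; SL = ⌊$23,738/2⌋ = $11,869 → take DB $19,495. Book value $29,243.
Year 5 (final): $29,243 − $25,000 = $4,243. Book value $25,000.

$4,243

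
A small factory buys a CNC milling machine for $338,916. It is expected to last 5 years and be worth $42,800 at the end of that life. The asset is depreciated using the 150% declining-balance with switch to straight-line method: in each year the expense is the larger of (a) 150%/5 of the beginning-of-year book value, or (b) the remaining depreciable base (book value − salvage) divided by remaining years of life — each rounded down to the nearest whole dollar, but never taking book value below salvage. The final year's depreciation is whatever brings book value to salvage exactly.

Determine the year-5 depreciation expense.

Depreciable base = $338,916 − $42,800 = $296,116.
Year 1: DB = ⌊$338,916 × 150%/5⌋ = $101,674; SL = ⌊$296,116/5⌋ = $59,223 → take DB $101,674. Book value $237,242.
Year 2: DB = ⌊$237,242 × 150%/5⌋ = $71,172; SL = ⌊$194,442/4⌋ = $48,610 → take DB $71,172. Book value $166,070.
Year 3: DB = ⌊$166,070 × 150%/5⌋ = $49,821; SL = ⌊$123,270/3⌋ = $41,090 → take DB $49,821. Book value $116,249.
Year 4: DB = ⌊$116,249 × 150%/5⌋ = $34,874; SL = ⌊$73,449/2⌋ = $36,724 → take SL $36,724. Book value $79,525.
Year 5 (final): $79,525 − $42,800 = $36,725. Book value $42,800.

$36,725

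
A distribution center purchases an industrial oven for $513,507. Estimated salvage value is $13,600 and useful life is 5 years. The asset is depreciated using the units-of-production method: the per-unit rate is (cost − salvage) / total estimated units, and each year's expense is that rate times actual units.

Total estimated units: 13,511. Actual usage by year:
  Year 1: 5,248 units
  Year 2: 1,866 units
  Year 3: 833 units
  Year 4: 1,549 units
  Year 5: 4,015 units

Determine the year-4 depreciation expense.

$57,313

Depreciable base = $513,507 − $13,600 = $499,907.
Rate = $499,907 / 13,511 units = $37 per unit.
Year 1: 5,248 × $37 = $194,176. Book value $319,331.
Year 2: 1,866 × $37 = $69,042. Book value $250,289.
Year 3: 833 × $37 = $30,821. Book value $219,468.
Year 4: 1,549 × $37 = $57,313. Book value $162,155.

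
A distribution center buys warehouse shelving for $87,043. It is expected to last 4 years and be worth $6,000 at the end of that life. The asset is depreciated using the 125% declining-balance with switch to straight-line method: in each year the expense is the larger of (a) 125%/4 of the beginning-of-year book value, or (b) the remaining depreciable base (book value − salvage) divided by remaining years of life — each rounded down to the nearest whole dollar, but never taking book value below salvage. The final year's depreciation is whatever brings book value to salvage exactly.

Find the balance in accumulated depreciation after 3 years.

$63,471

Depreciable base = $87,043 − $6,000 = $81,043.
Year 1: DB = ⌊$87,043 × 125%/4⌋ = $27,200; SL = ⌊$81,043/4⌋ = $20,260 → take DB $27,200. Book value $59,843.
Year 2: DB = ⌊$59,843 × 125%/4⌋ = $18,700; SL = ⌊$53,843/3⌋ = $17,947 → take DB $18,700. Book value $41,143.
Year 3: DB = ⌊$41,143 × 125%/4⌋ = $12,857; SL = ⌊$35,143/2⌋ = $17,571 → take SL $17,571. Book value $23,572.
Accumulated through year 3 = $87,043 − $23,572 = $63,471.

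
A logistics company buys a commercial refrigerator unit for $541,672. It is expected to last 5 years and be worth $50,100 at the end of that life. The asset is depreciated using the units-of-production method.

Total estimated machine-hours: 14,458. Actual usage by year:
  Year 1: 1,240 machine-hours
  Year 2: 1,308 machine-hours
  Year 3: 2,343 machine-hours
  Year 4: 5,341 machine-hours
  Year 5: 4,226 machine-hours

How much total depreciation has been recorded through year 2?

$86,632

Depreciable base = $541,672 − $50,100 = $491,572.
Rate = $491,572 / 14,458 machine-hours = $34 per machine-hour.
Year 1: 1,240 × $34 = $42,160. Book value $499,512.
Year 2: 1,308 × $34 = $44,472. Book value $455,040.
Accumulated through year 2 = $541,672 − $455,040 = $86,632.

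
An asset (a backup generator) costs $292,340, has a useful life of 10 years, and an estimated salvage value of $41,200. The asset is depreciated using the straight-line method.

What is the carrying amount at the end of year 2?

$242,112

Depreciable base = $292,340 − $41,200 = $251,140.
Annual expense = $251,140 / 10 = $25,114.
End of year 1: book value $267,226.
End of year 2: book value $242,112.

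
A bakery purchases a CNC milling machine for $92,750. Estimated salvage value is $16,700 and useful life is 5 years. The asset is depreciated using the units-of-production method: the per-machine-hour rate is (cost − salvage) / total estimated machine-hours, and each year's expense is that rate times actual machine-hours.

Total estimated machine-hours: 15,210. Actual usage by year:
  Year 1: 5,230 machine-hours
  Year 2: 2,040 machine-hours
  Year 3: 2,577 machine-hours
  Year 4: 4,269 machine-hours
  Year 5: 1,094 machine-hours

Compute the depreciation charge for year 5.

$5,470

Depreciable base = $92,750 − $16,700 = $76,050.
Rate = $76,050 / 15,210 machine-hours = $5 per machine-hour.
Year 1: 5,230 × $5 = $26,150. Book value $66,600.
Year 2: 2,040 × $5 = $10,200. Book value $56,400.
Year 3: 2,577 × $5 = $12,885. Book value $43,515.
Year 4: 4,269 × $5 = $21,345. Book value $22,170.
Year 5: 1,094 × $5 = $5,470. Book value $16,700.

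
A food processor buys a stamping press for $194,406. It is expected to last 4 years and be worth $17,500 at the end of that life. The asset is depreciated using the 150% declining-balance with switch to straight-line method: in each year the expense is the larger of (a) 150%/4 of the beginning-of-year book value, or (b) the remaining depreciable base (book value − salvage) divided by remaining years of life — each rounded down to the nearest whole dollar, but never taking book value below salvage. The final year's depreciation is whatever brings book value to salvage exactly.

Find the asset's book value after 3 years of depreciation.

$46,720

Depreciable base = $194,406 − $17,500 = $176,906.
Year 1: DB = ⌊$194,406 × 150%/4⌋ = $72,902; SL = ⌊$176,906/4⌋ = $44,226 → take DB $72,902. Book value $121,504.
Year 2: DB = ⌊$121,504 × 150%/4⌋ = $45,564; SL = ⌊$104,004/3⌋ = $34,668 → take DB $45,564. Book value $75,940.
Year 3: DB = ⌊$75,940 × 150%/4⌋ = $28,477; SL = ⌊$58,440/2⌋ = $29,220 → take SL $29,220. Book value $46,720.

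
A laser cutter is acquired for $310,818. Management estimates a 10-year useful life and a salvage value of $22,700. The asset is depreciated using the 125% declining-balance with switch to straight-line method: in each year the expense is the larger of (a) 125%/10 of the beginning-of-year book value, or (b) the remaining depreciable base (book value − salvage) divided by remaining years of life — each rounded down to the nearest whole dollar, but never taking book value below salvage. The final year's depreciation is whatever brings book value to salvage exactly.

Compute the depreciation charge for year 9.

$26,504

Depreciable base = $310,818 − $22,700 = $288,118.
Year 1: DB = ⌊$310,818 × 125%/10⌋ = $38,852; SL = ⌊$288,118/10⌋ = $28,811 → take DB $38,852. Book value $271,966.
Year 2: DB = ⌊$271,966 × 125%/10⌋ = $33,995; SL = ⌊$249,266/9⌋ = $27,696 → take DB $33,995. Book value $237,971.
Year 3: DB = ⌊$237,971 × 125%/10⌋ = $29,746; SL = ⌊$215,271/8⌋ = $26,908 → take DB $29,746. Book value $208,225.
Year 4: DB = ⌊$208,225 × 125%/10⌋ = $26,028; SL = ⌊$185,525/7⌋ = $26,503 → take SL $26,503. Book value $181,722.
Year 5: DB = ⌊$181,722 × 125%/10⌋ = $22,715; SL = ⌊$159,022/6⌋ = $26,503 → take SL $26,503. Book value $155,219.
Year 6: DB = ⌊$155,219 × 125%/10⌋ = $19,402; SL = ⌊$132,519/5⌋ = $26,503 → take SL $26,503. Book value $128,716.
Year 7: DB = ⌊$128,716 × 125%/10⌋ = $16,089; SL = ⌊$106,016/4⌋ = $26,504 → take SL $26,504. Book value $102,212.
Year 8: DB = ⌊$102,212 × 125%/10⌋ = $12,776; SL = ⌊$79,512/3⌋ = $26,504 → take SL $26,504. Book value $75,708.
Year 9: DB = ⌊$75,708 × 125%/10⌋ = $9,463; SL = ⌊$53,008/2⌋ = $26,504 → take SL $26,504. Book value $49,204.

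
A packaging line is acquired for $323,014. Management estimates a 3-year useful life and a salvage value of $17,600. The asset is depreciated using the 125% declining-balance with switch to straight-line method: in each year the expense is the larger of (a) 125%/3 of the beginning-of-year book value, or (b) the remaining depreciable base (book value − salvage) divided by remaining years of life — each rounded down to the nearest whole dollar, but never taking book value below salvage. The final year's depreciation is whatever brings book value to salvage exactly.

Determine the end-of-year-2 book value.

$103,013

Depreciable base = $323,014 − $17,600 = $305,414.
Year 1: DB = ⌊$323,014 × 125%/3⌋ = $134,589; SL = ⌊$305,414/3⌋ = $101,804 → take DB $134,589. Book value $188,425.
Year 2: DB = ⌊$188,425 × 125%/3⌋ = $78,510; SL = ⌊$170,825/2⌋ = $85,412 → take SL $85,412. Book value $103,013.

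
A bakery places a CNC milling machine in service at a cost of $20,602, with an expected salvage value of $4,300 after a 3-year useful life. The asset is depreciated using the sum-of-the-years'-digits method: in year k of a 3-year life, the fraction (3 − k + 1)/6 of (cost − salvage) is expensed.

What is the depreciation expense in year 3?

$2,717

Depreciable base = $20,602 − $4,300 = $16,302.
Sum of the years' digits = 3+2+1 = 6.
Year 1: $16,302 × 3/6 = $8,151. Book value $12,451.
Year 2: $16,302 × 2/6 = $5,434. Book value $7,017.
Year 3: $16,302 × 1/6 = $2,717. Book value $4,300.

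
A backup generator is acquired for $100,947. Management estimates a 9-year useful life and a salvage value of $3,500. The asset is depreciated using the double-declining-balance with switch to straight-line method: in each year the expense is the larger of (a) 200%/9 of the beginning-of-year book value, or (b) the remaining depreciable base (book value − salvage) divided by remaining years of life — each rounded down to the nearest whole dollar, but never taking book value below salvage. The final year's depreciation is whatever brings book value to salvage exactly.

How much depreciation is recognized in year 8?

Depreciable base = $100,947 − $3,500 = $97,447.
Year 1: DB = ⌊$100,947 × 200%/9⌋ = $22,432; SL = ⌊$97,447/9⌋ = $10,827 → take DB $22,432. Book value $78,515.
Year 2: DB = ⌊$78,515 × 200%/9⌋ = $17,447; SL = ⌊$75,015/8⌋ = $9,376 → take DB $17,447. Book value $61,068.
Year 3: DB = ⌊$61,068 × 200%/9⌋ = $13,570; SL = ⌊$57,568/7⌋ = $8,224 → take DB $13,570. Book value $47,498.
Year 4: DB = ⌊$47,498 × 200%/9⌋ = $10,555; SL = ⌊$43,998/6⌋ = $7,333 → take DB $10,555. Book value $36,943.
Year 5: DB = ⌊$36,943 × 200%/9⌋ = $8,209; SL = ⌊$33,443/5⌋ = $6,688 → take DB $8,209. Book value $28,734.
Year 6: DB = ⌊$28,734 × 200%/9⌋ = $6,385; SL = ⌊$25,234/4⌋ = $6,308 → take DB $6,385. Book value $22,349.
Year 7: DB = ⌊$22,349 × 200%/9⌋ = $4,966; SL = ⌊$18,849/3⌋ = $6,283 → take SL $6,283. Book value $16,066.
Year 8: DB = ⌊$16,066 × 200%/9⌋ = $3,570; SL = ⌊$12,566/2⌋ = $6,283 → take SL $6,283. Book value $9,783.

$6,283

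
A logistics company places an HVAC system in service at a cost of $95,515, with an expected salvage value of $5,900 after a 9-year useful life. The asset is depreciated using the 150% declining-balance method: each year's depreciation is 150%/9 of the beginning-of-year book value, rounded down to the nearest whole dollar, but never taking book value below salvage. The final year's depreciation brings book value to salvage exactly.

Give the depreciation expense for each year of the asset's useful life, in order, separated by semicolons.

$15,919; $13,266; $11,055; $9,212; $7,677; $6,397; $5,331; $4,443; $16,315

Depreciable base = $95,515 − $5,900 = $89,615.
Year 1: ⌊$95,515 × 150%/9⌋ = $15,919. Book value $79,596.
Year 2: ⌊$79,596 × 150%/9⌋ = $13,266. Book value $66,330.
Year 3: ⌊$66,330 × 150%/9⌋ = $11,055. Book value $55,275.
Year 4: ⌊$55,275 × 150%/9⌋ = $9,212. Book value $46,063.
Year 5: ⌊$46,063 × 150%/9⌋ = $7,677. Book value $38,386.
Year 6: ⌊$38,386 × 150%/9⌋ = $6,397. Book value $31,989.
Year 7: ⌊$31,989 × 150%/9⌋ = $5,331. Book value $26,658.
Year 8: ⌊$26,658 × 150%/9⌋ = $4,443. Book value $22,215.
Year 9 (final): $22,215 − $5,900 = $16,315. Book value $5,900.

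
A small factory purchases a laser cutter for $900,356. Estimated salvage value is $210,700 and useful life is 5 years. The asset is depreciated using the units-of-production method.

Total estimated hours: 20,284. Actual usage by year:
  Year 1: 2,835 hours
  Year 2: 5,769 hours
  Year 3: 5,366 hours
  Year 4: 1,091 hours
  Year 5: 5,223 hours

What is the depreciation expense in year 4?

$37,094

Depreciable base = $900,356 − $210,700 = $689,656.
Rate = $689,656 / 20,284 hours = $34 per hour.
Year 1: 2,835 × $34 = $96,390. Book value $803,966.
Year 2: 5,769 × $34 = $196,146. Book value $607,820.
Year 3: 5,366 × $34 = $182,444. Book value $425,376.
Year 4: 1,091 × $34 = $37,094. Book value $388,282.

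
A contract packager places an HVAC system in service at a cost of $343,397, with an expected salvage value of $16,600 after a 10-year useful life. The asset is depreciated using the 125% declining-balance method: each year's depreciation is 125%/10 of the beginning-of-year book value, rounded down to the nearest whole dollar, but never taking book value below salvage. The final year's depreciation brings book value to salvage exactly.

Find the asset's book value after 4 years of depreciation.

$201,294

Depreciable base = $343,397 − $16,600 = $326,797.
Year 1: ⌊$343,397 × 125%/10⌋ = $42,924. Book value $300,473.
Year 2: ⌊$300,473 × 125%/10⌋ = $37,559. Book value $262,914.
Year 3: ⌊$262,914 × 125%/10⌋ = $32,864. Book value $230,050.
Year 4: ⌊$230,050 × 125%/10⌋ = $28,756. Book value $201,294.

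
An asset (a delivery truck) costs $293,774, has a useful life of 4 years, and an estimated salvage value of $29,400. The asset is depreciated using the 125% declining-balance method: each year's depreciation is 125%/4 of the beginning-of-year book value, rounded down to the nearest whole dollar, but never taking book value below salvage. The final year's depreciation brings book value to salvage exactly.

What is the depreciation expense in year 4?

$66,063

Depreciable base = $293,774 − $29,400 = $264,374.
Year 1: ⌊$293,774 × 125%/4⌋ = $91,804. Book value $201,970.
Year 2: ⌊$201,970 × 125%/4⌋ = $63,115. Book value $138,855.
Year 3: ⌊$138,855 × 125%/4⌋ = $43,392. Book value $95,463.
Year 4 (final): $95,463 − $29,400 = $66,063. Book value $29,400.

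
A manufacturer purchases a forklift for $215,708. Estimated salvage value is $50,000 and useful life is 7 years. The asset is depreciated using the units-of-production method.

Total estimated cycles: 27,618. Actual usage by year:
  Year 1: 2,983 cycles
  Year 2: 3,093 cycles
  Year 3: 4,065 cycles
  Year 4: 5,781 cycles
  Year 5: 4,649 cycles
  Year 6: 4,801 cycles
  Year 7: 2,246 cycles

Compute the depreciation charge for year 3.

$24,390

Depreciable base = $215,708 − $50,000 = $165,708.
Rate = $165,708 / 27,618 cycles = $6 per cycle.
Year 1: 2,983 × $6 = $17,898. Book value $197,810.
Year 2: 3,093 × $6 = $18,558. Book value $179,252.
Year 3: 4,065 × $6 = $24,390. Book value $154,862.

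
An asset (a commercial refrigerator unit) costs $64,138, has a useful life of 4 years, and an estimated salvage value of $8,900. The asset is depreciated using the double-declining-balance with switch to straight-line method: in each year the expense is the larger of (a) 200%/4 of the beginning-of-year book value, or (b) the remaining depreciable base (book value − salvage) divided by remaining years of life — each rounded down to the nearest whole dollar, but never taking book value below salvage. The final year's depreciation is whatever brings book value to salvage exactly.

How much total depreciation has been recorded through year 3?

$55,238

Depreciable base = $64,138 − $8,900 = $55,238.
Year 1: DB = ⌊$64,138 × 200%/4⌋ = $32,069; SL = ⌊$55,238/4⌋ = $13,809 → take DB $32,069. Book value $32,069.
Year 2: DB = ⌊$32,069 × 200%/4⌋ = $16,034; SL = ⌊$23,169/3⌋ = $7,723 → take DB $16,034. Book value $16,035.
Year 3: DB = ⌊$16,035 × 200%/4⌋ = $8,017; SL = ⌊$7,135/2⌋ = $3,567 → take DB $8,017, capped at $7,135. Book value $8,900.
Accumulated through year 3 = $64,138 − $8,900 = $55,238.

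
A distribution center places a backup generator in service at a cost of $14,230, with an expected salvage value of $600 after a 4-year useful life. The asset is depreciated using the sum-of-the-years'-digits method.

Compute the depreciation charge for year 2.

Depreciable base = $14,230 − $600 = $13,630.
Sum of the years' digits = 4+3+2+1 = 10.
Year 1: $13,630 × 4/10 = $5,452. Book value $8,778.
Year 2: $13,630 × 3/10 = $4,089. Book value $4,689.

$4,089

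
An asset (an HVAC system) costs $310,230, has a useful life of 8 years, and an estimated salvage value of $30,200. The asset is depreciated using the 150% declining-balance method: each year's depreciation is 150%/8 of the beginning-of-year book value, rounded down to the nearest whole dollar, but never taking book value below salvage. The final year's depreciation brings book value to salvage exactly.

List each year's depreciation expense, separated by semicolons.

Depreciable base = $310,230 − $30,200 = $280,030.
Year 1: ⌊$310,230 × 150%/8⌋ = $58,168. Book value $252,062.
Year 2: ⌊$252,062 × 150%/8⌋ = $47,261. Book value $204,801.
Year 3: ⌊$204,801 × 150%/8⌋ = $38,400. Book value $166,401.
Year 4: ⌊$166,401 × 150%/8⌋ = $31,200. Book value $135,201.
Year 5: ⌊$135,201 × 150%/8⌋ = $25,350. Book value $109,851.
Year 6: ⌊$109,851 × 150%/8⌋ = $20,597. Book value $89,254.
Year 7: ⌊$89,254 × 150%/8⌋ = $16,735. Book value $72,519.
Year 8 (final): $72,519 − $30,200 = $42,319. Book value $30,200.

$58,168; $47,261; $38,400; $31,200; $25,350; $20,597; $16,735; $42,319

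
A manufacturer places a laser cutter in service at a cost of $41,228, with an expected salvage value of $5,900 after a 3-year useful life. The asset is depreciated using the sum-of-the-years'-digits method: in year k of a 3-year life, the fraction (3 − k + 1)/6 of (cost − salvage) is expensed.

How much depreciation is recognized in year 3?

Depreciable base = $41,228 − $5,900 = $35,328.
Sum of the years' digits = 3+2+1 = 6.
Year 1: $35,328 × 3/6 = $17,664. Book value $23,564.
Year 2: $35,328 × 2/6 = $11,776. Book value $11,788.
Year 3: $35,328 × 1/6 = $5,888. Book value $5,900.

$5,888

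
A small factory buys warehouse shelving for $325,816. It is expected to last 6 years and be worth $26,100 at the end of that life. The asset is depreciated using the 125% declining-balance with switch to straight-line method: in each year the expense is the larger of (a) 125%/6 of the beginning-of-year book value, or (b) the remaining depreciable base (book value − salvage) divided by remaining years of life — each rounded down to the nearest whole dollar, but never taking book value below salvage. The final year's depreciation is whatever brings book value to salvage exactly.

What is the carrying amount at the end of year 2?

$204,201

Depreciable base = $325,816 − $26,100 = $299,716.
Year 1: DB = ⌊$325,816 × 125%/6⌋ = $67,878; SL = ⌊$299,716/6⌋ = $49,952 → take DB $67,878. Book value $257,938.
Year 2: DB = ⌊$257,938 × 125%/6⌋ = $53,737; SL = ⌊$231,838/5⌋ = $46,367 → take DB $53,737. Book value $204,201.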